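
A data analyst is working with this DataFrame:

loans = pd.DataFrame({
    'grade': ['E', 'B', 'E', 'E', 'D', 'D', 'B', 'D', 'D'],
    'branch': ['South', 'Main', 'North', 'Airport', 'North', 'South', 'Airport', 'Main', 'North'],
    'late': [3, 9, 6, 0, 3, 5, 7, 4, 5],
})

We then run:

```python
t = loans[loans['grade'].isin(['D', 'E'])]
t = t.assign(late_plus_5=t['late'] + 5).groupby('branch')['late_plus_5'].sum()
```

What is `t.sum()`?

filter rows where grade in ['D', 'E']:
  grade   branch  late
0     E    South     3
2     E    North     6
3     E  Airport     0
4     D    North     3
5     D    South     5
7     D     Main     4
8     D    North     5
add column late_plus_5 = t['late'] + 5:
  grade   branch  late  late_plus_5
0     E    South     3            8
2     E    North     6           11
3     E  Airport     0            5
4     D    North     3            8
5     D    South     5           10
7     D     Main     4            9
8     D    North     5           10
group by branch, sum of late_plus_5:
branch
Airport     5
Main        9
North      29
South      18
Name: late_plus_5, dtype: int64

61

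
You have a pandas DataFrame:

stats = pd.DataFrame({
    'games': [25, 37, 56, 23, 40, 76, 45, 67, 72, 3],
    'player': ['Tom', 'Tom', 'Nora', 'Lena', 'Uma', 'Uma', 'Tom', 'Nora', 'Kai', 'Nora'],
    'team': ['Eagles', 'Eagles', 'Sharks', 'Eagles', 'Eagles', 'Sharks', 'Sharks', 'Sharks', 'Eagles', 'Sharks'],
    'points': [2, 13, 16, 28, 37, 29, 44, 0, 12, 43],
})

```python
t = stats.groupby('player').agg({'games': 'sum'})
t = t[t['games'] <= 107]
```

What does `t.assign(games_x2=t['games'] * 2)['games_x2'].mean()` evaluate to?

134.666666667

group by player, sum of games:
        games
player       
Kai        72
Lena       23
Nora      126
Tom       107
Uma       116
filter rows where games <= 107:
        games
player       
Kai        72
Lena       23
Tom       107
add column games_x2 = t['games'] * 2:
        games  games_x2
player                 
Kai        72       144
Lena       23        46
Tom       107       214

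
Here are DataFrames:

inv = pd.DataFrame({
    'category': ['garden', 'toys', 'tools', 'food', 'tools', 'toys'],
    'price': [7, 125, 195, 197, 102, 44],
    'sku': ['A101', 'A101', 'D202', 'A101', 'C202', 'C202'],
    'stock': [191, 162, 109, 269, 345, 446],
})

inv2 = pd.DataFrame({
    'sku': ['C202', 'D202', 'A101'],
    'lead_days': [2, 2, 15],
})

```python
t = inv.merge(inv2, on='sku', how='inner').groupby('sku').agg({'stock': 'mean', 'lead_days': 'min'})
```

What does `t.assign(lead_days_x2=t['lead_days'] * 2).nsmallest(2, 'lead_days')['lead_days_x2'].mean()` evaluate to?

4.0

merge on 'sku' (how='inner') → 6 rows:
  category  price   sku  stock  lead_days
0   garden      7  A101    191         15
1     toys    125  A101    162         15
2    tools    195  D202    109          2
3     food    197  A101    269         15
4    tools    102  C202    345          2
5     toys     44  C202    446          2
group by sku: mean(stock), min(lead_days):
           stock  lead_days
sku                        
A101  207.333333         15
C202  395.500000          2
D202  109.000000          2
add column lead_days_x2 = t['lead_days'] * 2:
           stock  lead_days  lead_days_x2
sku                                      
A101  207.333333         15            30
C202  395.500000          2             4
D202  109.000000          2             4
take 2 rows with smallest lead_days:
      stock  lead_days  lead_days_x2
sku                                 
C202  395.5          2             4
D202  109.0          2             4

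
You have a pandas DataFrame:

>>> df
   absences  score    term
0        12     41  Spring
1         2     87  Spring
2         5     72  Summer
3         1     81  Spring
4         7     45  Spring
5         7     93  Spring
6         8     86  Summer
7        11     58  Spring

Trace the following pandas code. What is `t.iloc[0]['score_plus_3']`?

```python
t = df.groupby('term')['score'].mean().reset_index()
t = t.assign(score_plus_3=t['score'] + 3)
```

group by term, mean of score:
term
Spring    67.5
Summer    79.0
Name: score, dtype: float64
reset_index():
     term  score
0  Spring   67.5
1  Summer   79.0
add column score_plus_3 = t['score'] + 3:
     term  score  score_plus_3
0  Spring   67.5          70.5
1  Summer   79.0          82.0
Taking the value at position 0, column 'score_plus_3' gives 70.5.

70.5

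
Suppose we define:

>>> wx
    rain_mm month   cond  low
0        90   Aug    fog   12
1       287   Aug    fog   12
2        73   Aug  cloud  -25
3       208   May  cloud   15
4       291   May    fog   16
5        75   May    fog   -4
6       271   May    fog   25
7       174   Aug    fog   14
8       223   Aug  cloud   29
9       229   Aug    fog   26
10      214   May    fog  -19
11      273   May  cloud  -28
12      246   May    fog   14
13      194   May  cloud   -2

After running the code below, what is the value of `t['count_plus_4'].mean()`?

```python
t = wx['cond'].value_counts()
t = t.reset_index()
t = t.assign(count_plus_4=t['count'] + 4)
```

value_counts of cond:
cond
fog      9
cloud    5
Name: count, dtype: int64
reset_index():
    cond  count
0    fog      9
1  cloud      5
add column count_plus_4 = t['count'] + 4:
    cond  count  count_plus_4
0    fog      9            13
1  cloud      5             9

11.0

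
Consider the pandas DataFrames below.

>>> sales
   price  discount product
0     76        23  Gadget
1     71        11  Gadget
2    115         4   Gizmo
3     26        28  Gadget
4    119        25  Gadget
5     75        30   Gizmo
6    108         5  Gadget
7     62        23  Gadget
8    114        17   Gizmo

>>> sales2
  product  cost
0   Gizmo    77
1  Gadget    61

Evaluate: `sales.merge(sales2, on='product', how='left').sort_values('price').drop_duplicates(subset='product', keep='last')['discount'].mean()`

merge on 'product' (how='left') → 9 rows:
   price  discount product  cost
0     76        23  Gadget    61
1     71        11  Gadget    61
2    115         4   Gizmo    77
3     26        28  Gadget    61
4    119        25  Gadget    61
5     75        30   Gizmo    77
6    108         5  Gadget    61
7     62        23  Gadget    61
8    114        17   Gizmo    77
sort by price:
   price  discount product  cost
3     26        28  Gadget    61
7     62        23  Gadget    61
1     71        11  Gadget    61
5     75        30   Gizmo    77
0     76        23  Gadget    61
6    108         5  Gadget    61
8    114        17   Gizmo    77
2    115         4   Gizmo    77
4    119        25  Gadget    61
drop duplicate product (keep=last):
   price  discount product  cost
2    115         4   Gizmo    77
4    119        25  Gadget    61
The mean of column 'discount' is 14.5.

14.5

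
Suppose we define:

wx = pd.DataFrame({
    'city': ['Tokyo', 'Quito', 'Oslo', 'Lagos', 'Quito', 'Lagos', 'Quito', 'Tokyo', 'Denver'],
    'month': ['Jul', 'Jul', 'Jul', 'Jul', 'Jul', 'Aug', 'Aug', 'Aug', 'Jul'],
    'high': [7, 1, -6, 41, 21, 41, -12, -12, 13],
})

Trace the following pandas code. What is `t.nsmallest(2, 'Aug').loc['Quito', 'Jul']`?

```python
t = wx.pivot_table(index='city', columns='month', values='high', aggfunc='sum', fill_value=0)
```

pivot: rows=city, cols=month, sum(high):
month   Aug  Jul
city            
Denver    0   13
Lagos    41   41
Oslo      0   -6
Quito   -12   22
Tokyo   -12    7
take 2 rows with smallest Aug:
month  Aug  Jul
city           
Quito  -12   22
Tokyo  -12    7
The value at row 'Quito', column 'Jul' is 22.

22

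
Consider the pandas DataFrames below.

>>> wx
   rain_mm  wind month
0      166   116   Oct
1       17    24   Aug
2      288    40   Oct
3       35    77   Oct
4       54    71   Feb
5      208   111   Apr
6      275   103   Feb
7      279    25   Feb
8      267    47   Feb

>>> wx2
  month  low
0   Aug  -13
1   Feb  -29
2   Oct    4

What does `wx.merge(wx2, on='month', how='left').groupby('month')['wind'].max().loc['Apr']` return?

merge on 'month' (how='left') → 9 rows:
   rain_mm  wind month   low
0      166   116   Oct   4.0
1       17    24   Aug -13.0
2      288    40   Oct   4.0
3       35    77   Oct   4.0
4       54    71   Feb -29.0
5      208   111   Apr   NaN
6      275   103   Feb -29.0
7      279    25   Feb -29.0
8      267    47   Feb -29.0
group by month, max of wind:
month
Apr    111
Aug     24
Feb    103
Oct    116
Name: wind, dtype: int64

111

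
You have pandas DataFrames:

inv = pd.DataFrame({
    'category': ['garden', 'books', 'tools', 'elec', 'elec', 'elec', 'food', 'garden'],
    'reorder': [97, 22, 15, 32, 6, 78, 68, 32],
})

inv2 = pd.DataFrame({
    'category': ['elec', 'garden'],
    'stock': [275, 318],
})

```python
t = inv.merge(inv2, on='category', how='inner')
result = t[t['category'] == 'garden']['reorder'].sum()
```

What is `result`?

merge on 'category' (how='inner') → 5 rows:
  category  reorder  stock
0   garden       97    318
1     elec       32    275
2     elec        6    275
3     elec       78    275
4   garden       32    318
filter rows where category == 'garden':
  category  reorder  stock
0   garden       97    318
4   garden       32    318

129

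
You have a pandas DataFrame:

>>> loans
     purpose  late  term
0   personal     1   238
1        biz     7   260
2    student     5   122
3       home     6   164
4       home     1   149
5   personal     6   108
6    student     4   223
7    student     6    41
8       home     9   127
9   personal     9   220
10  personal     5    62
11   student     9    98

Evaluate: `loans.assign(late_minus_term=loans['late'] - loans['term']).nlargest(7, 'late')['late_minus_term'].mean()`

-138.0

add column late_minus_term = loans['late'] - loans['term']:
     purpose  late  term  late_minus_term
0   personal     1   238             -237
1        biz     7   260             -253
2    student     5   122             -117
3       home     6   164             -158
4       home     1   149             -148
5   personal     6   108             -102
6    student     4   223             -219
7    student     6    41              -35
8       home     9   127             -118
9   personal     9   220             -211
10  personal     5    62              -57
11   student     9    98              -89
take 7 rows with largest late:
     purpose  late  term  late_minus_term
8       home     9   127             -118
9   personal     9   220             -211
11   student     9    98              -89
1        biz     7   260             -253
3       home     6   164             -158
5   personal     6   108             -102
7    student     6    41              -35
Reading off the mean of column 'late_minus_term', we get -138.0.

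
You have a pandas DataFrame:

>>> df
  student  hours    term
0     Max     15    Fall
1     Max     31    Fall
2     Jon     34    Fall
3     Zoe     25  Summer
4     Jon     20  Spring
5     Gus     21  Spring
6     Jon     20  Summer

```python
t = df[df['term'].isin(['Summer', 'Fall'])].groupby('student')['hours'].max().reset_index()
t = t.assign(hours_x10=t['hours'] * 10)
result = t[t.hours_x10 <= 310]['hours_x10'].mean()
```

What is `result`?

280.0

filter rows where term in ['Summer', 'Fall']:
  student  hours    term
0     Max     15    Fall
1     Max     31    Fall
2     Jon     34    Fall
3     Zoe     25  Summer
6     Jon     20  Summer
group by student, max of hours:
student
Jon    34
Max    31
Zoe    25
Name: hours, dtype: int64
reset_index():
  student  hours
0     Jon     34
1     Max     31
2     Zoe     25
add column hours_x10 = t['hours'] * 10:
  student  hours  hours_x10
0     Jon     34        340
1     Max     31        310
2     Zoe     25        250
filter rows where hours_x10 <= 310:
  student  hours  hours_x10
1     Max     31        310
2     Zoe     25        250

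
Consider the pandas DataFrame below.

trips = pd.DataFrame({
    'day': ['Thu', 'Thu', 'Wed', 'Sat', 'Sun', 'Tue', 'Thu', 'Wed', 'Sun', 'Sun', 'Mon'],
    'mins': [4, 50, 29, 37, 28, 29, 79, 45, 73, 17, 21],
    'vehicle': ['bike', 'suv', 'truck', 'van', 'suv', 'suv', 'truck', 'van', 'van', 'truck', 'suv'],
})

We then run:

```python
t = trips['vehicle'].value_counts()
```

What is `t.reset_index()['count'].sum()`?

11

value_counts of vehicle:
vehicle
suv      4
truck    3
van      3
bike     1
Name: count, dtype: int64
reset_index():
  vehicle  count
0     suv      4
1   truck      3
2     van      3
3    bike      1
Hence 11.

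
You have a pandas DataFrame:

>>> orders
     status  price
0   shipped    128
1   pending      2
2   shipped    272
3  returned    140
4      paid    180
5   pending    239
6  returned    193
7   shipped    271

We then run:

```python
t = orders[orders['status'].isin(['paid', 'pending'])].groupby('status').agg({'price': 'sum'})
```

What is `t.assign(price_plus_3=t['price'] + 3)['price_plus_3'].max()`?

244

filter rows where status in ['paid', 'pending']:
    status  price
1  pending      2
4     paid    180
5  pending    239
group by status, sum of price:
         price
status        
paid       180
pending    241
add column price_plus_3 = t['price'] + 3:
         price  price_plus_3
status                      
paid       180           183
pending    241           244
So max() = 244.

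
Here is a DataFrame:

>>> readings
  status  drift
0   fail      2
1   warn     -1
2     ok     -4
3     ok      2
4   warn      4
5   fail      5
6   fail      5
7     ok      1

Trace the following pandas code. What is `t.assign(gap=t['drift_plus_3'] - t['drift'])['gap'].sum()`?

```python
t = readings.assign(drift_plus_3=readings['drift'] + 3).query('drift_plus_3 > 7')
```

6

add column drift_plus_3 = readings['drift'] + 3:
  status  drift  drift_plus_3
0   fail      2             5
1   warn     -1             2
2     ok     -4            -1
3     ok      2             5
4   warn      4             7
5   fail      5             8
6   fail      5             8
7     ok      1             4
filter rows where drift_plus_3 > 7:
  status  drift  drift_plus_3
5   fail      5             8
6   fail      5             8
add column gap = t['drift_plus_3'] - t['drift']:
  status  drift  drift_plus_3  gap
5   fail      5             8    3
6   fail      5             8    3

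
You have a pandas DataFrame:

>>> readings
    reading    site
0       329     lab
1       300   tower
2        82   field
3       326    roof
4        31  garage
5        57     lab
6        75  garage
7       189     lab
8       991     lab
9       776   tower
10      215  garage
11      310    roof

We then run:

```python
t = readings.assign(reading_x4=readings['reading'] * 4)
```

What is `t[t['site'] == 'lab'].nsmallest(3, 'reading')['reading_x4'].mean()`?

766.666666667

add column reading_x4 = readings['reading'] * 4:
    reading    site  reading_x4
0       329     lab        1316
1       300   tower        1200
2        82   field         328
3       326    roof        1304
4        31  garage         124
5        57     lab         228
6        75  garage         300
7       189     lab         756
8       991     lab        3964
9       776   tower        3104
10      215  garage         860
11      310    roof        1240
filter rows where site == 'lab':
   reading site  reading_x4
0      329  lab        1316
5       57  lab         228
7      189  lab         756
8      991  lab        3964
take 3 rows with smallest reading:
   reading site  reading_x4
5       57  lab         228
7      189  lab         756
0      329  lab        1316
Reading off the mean of column 'reading_x4', we get 766.666666667.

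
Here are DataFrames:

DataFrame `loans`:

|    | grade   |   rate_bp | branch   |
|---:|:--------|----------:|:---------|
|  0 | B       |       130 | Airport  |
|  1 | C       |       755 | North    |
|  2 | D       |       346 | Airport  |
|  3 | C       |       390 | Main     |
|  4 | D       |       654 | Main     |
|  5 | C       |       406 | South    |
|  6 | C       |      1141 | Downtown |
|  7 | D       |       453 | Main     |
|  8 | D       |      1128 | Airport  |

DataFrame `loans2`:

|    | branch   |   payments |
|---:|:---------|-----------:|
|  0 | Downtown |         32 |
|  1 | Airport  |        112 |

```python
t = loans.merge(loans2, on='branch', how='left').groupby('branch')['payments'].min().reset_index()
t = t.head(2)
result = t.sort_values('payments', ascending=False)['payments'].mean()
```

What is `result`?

72.0

merge on 'branch' (how='left') → 9 rows:
  grade  rate_bp    branch  payments
0     B      130   Airport     112.0
1     C      755     North       NaN
2     D      346   Airport     112.0
3     C      390      Main       NaN
4     D      654      Main       NaN
5     C      406     South       NaN
6     C     1141  Downtown      32.0
7     D      453      Main       NaN
8     D     1128   Airport     112.0
group by branch, min of payments:
branch
Airport     112.0
Downtown     32.0
Main          NaN
North         NaN
South         NaN
Name: payments, dtype: float64
reset_index():
     branch  payments
0   Airport     112.0
1  Downtown      32.0
2      Main       NaN
3     North       NaN
4     South       NaN
take first 2 rows:
     branch  payments
0   Airport     112.0
1  Downtown      32.0
sort by payments descending:
     branch  payments
0   Airport     112.0
1  Downtown      32.0
The mean of column 'payments' is 72.0.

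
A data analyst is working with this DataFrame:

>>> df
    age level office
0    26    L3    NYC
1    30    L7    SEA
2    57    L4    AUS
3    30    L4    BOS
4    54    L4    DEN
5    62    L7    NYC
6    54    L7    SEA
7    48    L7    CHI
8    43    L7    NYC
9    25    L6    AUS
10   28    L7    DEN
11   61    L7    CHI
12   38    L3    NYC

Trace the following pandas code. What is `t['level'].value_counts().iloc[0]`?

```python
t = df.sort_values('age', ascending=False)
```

sort by age descending:
    age level office
5    62    L7    NYC
11   61    L7    CHI
2    57    L4    AUS
4    54    L4    DEN
6    54    L7    SEA
7    48    L7    CHI
8    43    L7    NYC
12   38    L3    NYC
1    30    L7    SEA
3    30    L4    BOS
10   28    L7    DEN
0    26    L3    NYC
9    25    L6    AUS
value_counts of level:
level
L7    7
L4    3
L3    2
L6    1
Name: count, dtype: int64

7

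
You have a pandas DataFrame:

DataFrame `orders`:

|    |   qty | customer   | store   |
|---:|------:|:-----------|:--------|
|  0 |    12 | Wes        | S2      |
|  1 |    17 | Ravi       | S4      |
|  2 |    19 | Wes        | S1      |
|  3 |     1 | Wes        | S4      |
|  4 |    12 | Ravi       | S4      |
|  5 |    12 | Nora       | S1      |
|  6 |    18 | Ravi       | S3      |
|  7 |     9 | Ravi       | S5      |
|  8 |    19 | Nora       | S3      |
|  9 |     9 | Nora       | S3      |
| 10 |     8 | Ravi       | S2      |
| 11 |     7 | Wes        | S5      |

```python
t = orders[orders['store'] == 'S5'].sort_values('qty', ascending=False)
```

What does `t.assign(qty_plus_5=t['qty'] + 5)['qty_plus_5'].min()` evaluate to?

12

filter rows where store == 'S5':
    qty customer store
7     9     Ravi    S5
11    7      Wes    S5
sort by qty descending:
    qty customer store
7     9     Ravi    S5
11    7      Wes    S5
add column qty_plus_5 = t['qty'] + 5:
    qty customer store  qty_plus_5
7     9     Ravi    S5          14
11    7      Wes    S5          12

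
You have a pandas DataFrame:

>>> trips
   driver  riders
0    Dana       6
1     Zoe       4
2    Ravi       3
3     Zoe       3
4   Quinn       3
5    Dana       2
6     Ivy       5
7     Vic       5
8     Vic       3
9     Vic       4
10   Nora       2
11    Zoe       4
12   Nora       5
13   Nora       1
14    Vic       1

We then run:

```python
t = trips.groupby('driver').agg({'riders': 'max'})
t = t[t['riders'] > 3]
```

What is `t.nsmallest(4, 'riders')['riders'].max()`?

5

group by driver, max of riders:
        riders
driver        
Dana         6
Ivy          5
Nora         5
Quinn        3
Ravi         3
Vic          5
Zoe          4
filter rows where riders > 3:
        riders
driver        
Dana         6
Ivy          5
Nora         5
Vic          5
Zoe          4
take 4 rows with smallest riders:
        riders
driver        
Zoe          4
Ivy          5
Nora         5
Vic          5
Taking the max of column 'riders' gives 5.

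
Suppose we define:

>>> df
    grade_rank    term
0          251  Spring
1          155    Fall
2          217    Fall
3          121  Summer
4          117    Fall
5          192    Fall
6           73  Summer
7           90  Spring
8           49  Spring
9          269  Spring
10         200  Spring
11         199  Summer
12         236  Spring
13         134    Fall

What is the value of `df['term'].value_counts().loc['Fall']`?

value_counts of term:
term
Spring    6
Fall      5
Summer    3
Name: count, dtype: int64
Taking the value at index 'Fall' gives 5.

5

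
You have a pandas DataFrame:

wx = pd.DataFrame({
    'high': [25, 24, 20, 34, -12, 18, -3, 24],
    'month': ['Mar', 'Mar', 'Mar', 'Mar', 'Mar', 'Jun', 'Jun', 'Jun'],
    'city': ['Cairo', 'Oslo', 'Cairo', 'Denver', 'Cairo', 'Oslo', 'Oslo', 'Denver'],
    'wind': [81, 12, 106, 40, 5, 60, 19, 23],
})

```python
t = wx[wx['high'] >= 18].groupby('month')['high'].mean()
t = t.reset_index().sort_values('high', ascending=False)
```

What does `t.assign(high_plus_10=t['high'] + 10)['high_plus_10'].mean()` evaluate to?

filter rows where high >= 18:
   high month    city  wind
0    25   Mar   Cairo    81
1    24   Mar    Oslo    12
2    20   Mar   Cairo   106
3    34   Mar  Denver    40
5    18   Jun    Oslo    60
7    24   Jun  Denver    23
group by month, mean of high:
month
Jun    21.00
Mar    25.75
Name: high, dtype: float64
reset_index():
  month   high
0   Jun  21.00
1   Mar  25.75
sort by high descending:
  month   high
1   Mar  25.75
0   Jun  21.00
add column high_plus_10 = t['high'] + 10:
  month   high  high_plus_10
1   Mar  25.75         35.75
0   Jun  21.00         31.00
Finally, mean of column 'high_plus_10' = 33.375.

33.375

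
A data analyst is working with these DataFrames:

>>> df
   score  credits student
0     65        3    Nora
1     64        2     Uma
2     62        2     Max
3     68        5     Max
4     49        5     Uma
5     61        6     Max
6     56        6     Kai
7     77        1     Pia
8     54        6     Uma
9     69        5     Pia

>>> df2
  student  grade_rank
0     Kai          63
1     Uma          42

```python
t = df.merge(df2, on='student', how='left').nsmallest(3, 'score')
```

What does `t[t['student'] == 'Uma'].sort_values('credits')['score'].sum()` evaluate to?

103

merge on 'student' (how='left') → 10 rows:
   score  credits student  grade_rank
0     65        3    Nora         NaN
1     64        2     Uma        42.0
2     62        2     Max         NaN
3     68        5     Max         NaN
4     49        5     Uma        42.0
5     61        6     Max         NaN
6     56        6     Kai        63.0
7     77        1     Pia         NaN
8     54        6     Uma        42.0
9     69        5     Pia         NaN
take 3 rows with smallest score:
   score  credits student  grade_rank
4     49        5     Uma        42.0
8     54        6     Uma        42.0
6     56        6     Kai        63.0
filter rows where student == 'Uma':
   score  credits student  grade_rank
4     49        5     Uma        42.0
8     54        6     Uma        42.0
sort by credits:
   score  credits student  grade_rank
4     49        5     Uma        42.0
8     54        6     Uma        42.0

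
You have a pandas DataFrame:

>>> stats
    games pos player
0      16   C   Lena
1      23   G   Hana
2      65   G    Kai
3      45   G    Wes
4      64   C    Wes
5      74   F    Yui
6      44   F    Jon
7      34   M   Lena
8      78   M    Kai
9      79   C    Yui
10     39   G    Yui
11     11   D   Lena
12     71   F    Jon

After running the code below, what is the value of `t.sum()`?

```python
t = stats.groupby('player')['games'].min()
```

227

group by player, min of games:
player
Hana    23
Jon     44
Kai     65
Lena    11
Wes     45
Yui     39
Name: games, dtype: int64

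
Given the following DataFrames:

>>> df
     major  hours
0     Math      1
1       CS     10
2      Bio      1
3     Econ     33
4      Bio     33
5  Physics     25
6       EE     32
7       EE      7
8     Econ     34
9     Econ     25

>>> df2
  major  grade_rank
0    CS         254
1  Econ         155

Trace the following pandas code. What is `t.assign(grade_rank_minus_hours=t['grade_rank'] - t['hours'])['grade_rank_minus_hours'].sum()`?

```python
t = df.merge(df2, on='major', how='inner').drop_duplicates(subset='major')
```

366

merge on 'major' (how='inner') → 4 rows:
  major  hours  grade_rank
0    CS     10         254
1  Econ     33         155
2  Econ     34         155
3  Econ     25         155
drop duplicate major (keep=first):
  major  hours  grade_rank
0    CS     10         254
1  Econ     33         155
add column grade_rank_minus_hours = t['grade_rank'] - t['hours']:
  major  hours  grade_rank  grade_rank_minus_hours
0    CS     10         254                     244
1  Econ     33         155                     122
Finally, sum of column 'grade_rank_minus_hours' = 366.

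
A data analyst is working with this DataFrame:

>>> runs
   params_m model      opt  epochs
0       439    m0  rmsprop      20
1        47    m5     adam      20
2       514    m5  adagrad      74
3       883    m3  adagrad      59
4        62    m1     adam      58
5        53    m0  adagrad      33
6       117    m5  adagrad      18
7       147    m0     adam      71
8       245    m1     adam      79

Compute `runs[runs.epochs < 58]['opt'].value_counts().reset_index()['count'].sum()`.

filter rows where epochs < 58:
   params_m model      opt  epochs
0       439    m0  rmsprop      20
1        47    m5     adam      20
5        53    m0  adagrad      33
6       117    m5  adagrad      18
value_counts of opt:
opt
adagrad    2
rmsprop    1
adam       1
Name: count, dtype: int64
reset_index():
       opt  count
0  adagrad      2
1  rmsprop      1
2     adam      1
Then the sum of column 'count': 4

4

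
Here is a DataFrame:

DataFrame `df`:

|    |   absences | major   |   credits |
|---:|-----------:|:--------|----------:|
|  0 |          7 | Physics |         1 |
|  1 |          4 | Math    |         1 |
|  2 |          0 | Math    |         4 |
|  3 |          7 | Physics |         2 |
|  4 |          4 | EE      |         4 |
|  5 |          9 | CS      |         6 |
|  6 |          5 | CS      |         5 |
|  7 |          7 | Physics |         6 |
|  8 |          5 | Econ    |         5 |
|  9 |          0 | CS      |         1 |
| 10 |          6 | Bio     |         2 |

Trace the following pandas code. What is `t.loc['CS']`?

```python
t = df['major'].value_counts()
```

value_counts of major:
major
Physics    3
CS         3
Math       2
EE         1
Econ       1
Bio        1
Name: count, dtype: int64
Then the value at index 'CS': 3

3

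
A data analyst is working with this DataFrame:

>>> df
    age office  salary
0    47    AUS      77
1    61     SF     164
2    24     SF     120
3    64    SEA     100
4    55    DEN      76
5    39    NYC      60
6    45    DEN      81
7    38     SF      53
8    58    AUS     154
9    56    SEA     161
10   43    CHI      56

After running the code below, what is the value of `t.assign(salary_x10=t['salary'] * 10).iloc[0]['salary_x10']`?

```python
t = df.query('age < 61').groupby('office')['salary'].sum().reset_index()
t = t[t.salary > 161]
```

2310

filter rows where age < 61:
    age office  salary
0    47    AUS      77
2    24     SF     120
4    55    DEN      76
5    39    NYC      60
6    45    DEN      81
7    38     SF      53
8    58    AUS     154
9    56    SEA     161
10   43    CHI      56
group by office, sum of salary:
office
AUS    231
CHI     56
DEN    157
NYC     60
SEA    161
SF     173
Name: salary, dtype: int64
reset_index():
  office  salary
0    AUS     231
1    CHI      56
2    DEN     157
3    NYC      60
4    SEA     161
5     SF     173
filter rows where salary > 161:
  office  salary
0    AUS     231
5     SF     173
add column salary_x10 = t['salary'] * 10:
  office  salary  salary_x10
0    AUS     231        2310
5     SF     173        1730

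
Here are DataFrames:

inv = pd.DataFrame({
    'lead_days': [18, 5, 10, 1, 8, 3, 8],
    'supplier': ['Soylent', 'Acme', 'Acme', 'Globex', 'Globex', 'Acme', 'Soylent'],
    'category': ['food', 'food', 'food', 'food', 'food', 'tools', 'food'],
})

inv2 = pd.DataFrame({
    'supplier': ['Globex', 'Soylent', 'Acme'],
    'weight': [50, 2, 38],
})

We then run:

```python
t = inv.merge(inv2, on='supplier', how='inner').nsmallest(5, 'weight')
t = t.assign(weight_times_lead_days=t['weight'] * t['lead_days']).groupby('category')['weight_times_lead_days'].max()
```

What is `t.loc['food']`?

380

merge on 'supplier' (how='inner') → 7 rows:
   lead_days supplier category  weight
0         18  Soylent     food       2
1          5     Acme     food      38
2         10     Acme     food      38
3          1   Globex     food      50
4          8   Globex     food      50
5          3     Acme    tools      38
6          8  Soylent     food       2
take 5 rows with smallest weight:
   lead_days supplier category  weight
0         18  Soylent     food       2
6          8  Soylent     food       2
1          5     Acme     food      38
2         10     Acme     food      38
5          3     Acme    tools      38
add column weight_times_lead_days = t['weight'] * t['lead_days']:
   lead_days supplier category  weight  weight_times_lead_days
0         18  Soylent     food       2                      36
6          8  Soylent     food       2                      16
1          5     Acme     food      38                     190
2         10     Acme     food      38                     380
5          3     Acme    tools      38                     114
group by category, max of weight_times_lead_days:
category
food     380
tools    114
Name: weight_times_lead_days, dtype: int64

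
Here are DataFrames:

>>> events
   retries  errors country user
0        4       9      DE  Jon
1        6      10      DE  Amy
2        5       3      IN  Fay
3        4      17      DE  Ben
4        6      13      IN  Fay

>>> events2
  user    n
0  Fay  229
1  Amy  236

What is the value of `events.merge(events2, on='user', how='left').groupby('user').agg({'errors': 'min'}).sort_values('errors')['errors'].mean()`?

9.75

merge on 'user' (how='left') → 5 rows:
   retries  errors country user      n
0        4       9      DE  Jon    NaN
1        6      10      DE  Amy  236.0
2        5       3      IN  Fay  229.0
3        4      17      DE  Ben    NaN
4        6      13      IN  Fay  229.0
group by user, min of errors:
      errors
user        
Amy       10
Ben       17
Fay        3
Jon        9
sort by errors:
      errors
user        
Fay        3
Jon        9
Amy       10
Ben       17
The mean of column 'errors' is 9.75.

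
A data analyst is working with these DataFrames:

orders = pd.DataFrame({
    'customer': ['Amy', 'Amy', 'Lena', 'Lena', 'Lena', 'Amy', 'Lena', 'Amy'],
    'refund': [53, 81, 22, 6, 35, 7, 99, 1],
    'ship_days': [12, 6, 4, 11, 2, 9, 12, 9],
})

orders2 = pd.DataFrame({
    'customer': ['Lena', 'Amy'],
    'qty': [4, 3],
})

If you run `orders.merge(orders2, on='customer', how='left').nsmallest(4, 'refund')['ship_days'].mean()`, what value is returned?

merge on 'customer' (how='left') → 8 rows:
  customer  refund  ship_days  qty
0      Amy      53         12    3
1      Amy      81          6    3
2     Lena      22          4    4
3     Lena       6         11    4
4     Lena      35          2    4
5      Amy       7          9    3
6     Lena      99         12    4
7      Amy       1          9    3
take 4 rows with smallest refund:
  customer  refund  ship_days  qty
7      Amy       1          9    3
3     Lena       6         11    4
5      Amy       7          9    3
2     Lena      22          4    4
Hence 8.25.

8.25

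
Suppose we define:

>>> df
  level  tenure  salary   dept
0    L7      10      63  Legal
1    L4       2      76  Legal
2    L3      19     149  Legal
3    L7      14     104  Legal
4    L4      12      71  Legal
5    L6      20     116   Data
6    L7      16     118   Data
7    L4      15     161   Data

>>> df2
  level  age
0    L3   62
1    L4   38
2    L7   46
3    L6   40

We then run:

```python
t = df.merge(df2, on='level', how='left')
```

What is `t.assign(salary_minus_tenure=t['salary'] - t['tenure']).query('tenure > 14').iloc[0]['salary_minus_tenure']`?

merge on 'level' (how='left') → 8 rows:
  level  tenure  salary   dept  age
0    L7      10      63  Legal   46
1    L4       2      76  Legal   38
2    L3      19     149  Legal   62
3    L7      14     104  Legal   46
4    L4      12      71  Legal   38
5    L6      20     116   Data   40
6    L7      16     118   Data   46
7    L4      15     161   Data   38
add column salary_minus_tenure = t['salary'] - t['tenure']:
  level  tenure  salary   dept  age  salary_minus_tenure
0    L7      10      63  Legal   46                   53
1    L4       2      76  Legal   38                   74
2    L3      19     149  Legal   62                  130
3    L7      14     104  Legal   46                   90
4    L4      12      71  Legal   38                   59
5    L6      20     116   Data   40                   96
6    L7      16     118   Data   46                  102
7    L4      15     161   Data   38                  146
filter rows where tenure > 14:
  level  tenure  salary   dept  age  salary_minus_tenure
2    L3      19     149  Legal   62                  130
5    L6      20     116   Data   40                   96
6    L7      16     118   Data   46                  102
7    L4      15     161   Data   38                  146

130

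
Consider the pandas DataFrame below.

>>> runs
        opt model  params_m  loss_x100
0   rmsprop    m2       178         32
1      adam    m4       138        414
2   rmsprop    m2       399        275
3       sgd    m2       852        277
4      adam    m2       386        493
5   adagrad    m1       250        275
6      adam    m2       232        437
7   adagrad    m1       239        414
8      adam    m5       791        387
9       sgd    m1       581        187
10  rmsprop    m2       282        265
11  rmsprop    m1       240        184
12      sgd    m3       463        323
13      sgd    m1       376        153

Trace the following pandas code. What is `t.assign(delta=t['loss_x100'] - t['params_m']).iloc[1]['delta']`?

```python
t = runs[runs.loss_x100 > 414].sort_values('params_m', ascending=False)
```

filter rows where loss_x100 > 414:
    opt model  params_m  loss_x100
4  adam    m2       386        493
6  adam    m2       232        437
sort by params_m descending:
    opt model  params_m  loss_x100
4  adam    m2       386        493
6  adam    m2       232        437
add column delta = t['loss_x100'] - t['params_m']:
    opt model  params_m  loss_x100  delta
4  adam    m2       386        493    107
6  adam    m2       232        437    205

205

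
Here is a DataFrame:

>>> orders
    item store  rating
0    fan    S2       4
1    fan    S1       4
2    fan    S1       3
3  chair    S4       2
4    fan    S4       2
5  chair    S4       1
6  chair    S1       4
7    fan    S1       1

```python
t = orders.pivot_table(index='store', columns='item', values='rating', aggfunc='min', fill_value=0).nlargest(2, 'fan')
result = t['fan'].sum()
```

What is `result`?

6

pivot: rows=store, cols=item, min(rating):
item   chair  fan
store            
S1         4    1
S2         0    4
S4         1    2
take 2 rows with largest fan:
item   chair  fan
store            
S2         0    4
S4         1    2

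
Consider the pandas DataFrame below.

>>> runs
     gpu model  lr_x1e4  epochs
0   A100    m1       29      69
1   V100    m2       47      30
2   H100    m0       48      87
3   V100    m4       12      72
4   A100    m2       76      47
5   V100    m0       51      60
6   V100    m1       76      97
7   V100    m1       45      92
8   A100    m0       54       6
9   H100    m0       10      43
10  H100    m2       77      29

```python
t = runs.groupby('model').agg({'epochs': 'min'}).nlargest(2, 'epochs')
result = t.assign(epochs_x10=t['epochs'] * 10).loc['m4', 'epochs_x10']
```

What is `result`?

720

group by model, min of epochs:
       epochs
model        
m0          6
m1         69
m2         29
m4         72
take 2 rows with largest epochs:
       epochs
model        
m4         72
m1         69
add column epochs_x10 = t['epochs'] * 10:
       epochs  epochs_x10
model                    
m4         72         720
m1         69         690
Then the value at row 'm4', column 'epochs_x10': 720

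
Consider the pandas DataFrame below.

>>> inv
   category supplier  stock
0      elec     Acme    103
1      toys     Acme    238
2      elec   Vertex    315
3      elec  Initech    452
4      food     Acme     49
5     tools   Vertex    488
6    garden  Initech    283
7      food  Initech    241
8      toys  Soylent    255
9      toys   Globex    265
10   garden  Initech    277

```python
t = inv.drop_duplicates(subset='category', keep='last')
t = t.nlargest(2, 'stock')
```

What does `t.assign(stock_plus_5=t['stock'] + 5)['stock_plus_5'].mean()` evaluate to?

475.0

drop duplicate category (keep=last):
   category supplier  stock
3      elec  Initech    452
5     tools   Vertex    488
7      food  Initech    241
9      toys   Globex    265
10   garden  Initech    277
take 2 rows with largest stock:
  category supplier  stock
5    tools   Vertex    488
3     elec  Initech    452
add column stock_plus_5 = t['stock'] + 5:
  category supplier  stock  stock_plus_5
5    tools   Vertex    488           493
3     elec  Initech    452           457
Taking the mean of column 'stock_plus_5' gives 475.0.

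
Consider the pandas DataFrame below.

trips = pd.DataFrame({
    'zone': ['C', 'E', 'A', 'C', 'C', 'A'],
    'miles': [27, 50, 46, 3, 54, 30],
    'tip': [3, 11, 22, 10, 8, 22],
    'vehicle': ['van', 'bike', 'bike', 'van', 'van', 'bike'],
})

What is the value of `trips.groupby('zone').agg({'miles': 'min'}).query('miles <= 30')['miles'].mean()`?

group by zone, min of miles:
      miles
zone       
A        30
C         3
E        50
filter rows where miles <= 30:
      miles
zone       
A        30
C         3
Then the mean of column 'miles': 16.5

16.5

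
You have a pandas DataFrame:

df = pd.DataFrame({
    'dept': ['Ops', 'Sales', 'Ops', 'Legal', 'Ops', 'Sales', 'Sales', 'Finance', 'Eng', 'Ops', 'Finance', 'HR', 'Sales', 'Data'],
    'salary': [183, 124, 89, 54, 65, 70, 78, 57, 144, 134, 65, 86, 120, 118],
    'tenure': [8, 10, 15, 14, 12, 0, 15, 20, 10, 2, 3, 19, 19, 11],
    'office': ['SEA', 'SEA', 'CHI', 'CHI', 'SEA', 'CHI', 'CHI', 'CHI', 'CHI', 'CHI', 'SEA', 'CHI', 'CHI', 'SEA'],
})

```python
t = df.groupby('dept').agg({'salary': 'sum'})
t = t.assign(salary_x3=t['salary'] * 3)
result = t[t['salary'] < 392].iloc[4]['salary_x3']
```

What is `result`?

group by dept, sum of salary:
         salary
dept           
Data        118
Eng         144
Finance     122
HR           86
Legal        54
Ops         471
Sales       392
add column salary_x3 = t['salary'] * 3:
         salary  salary_x3
dept                      
Data        118        354
Eng         144        432
Finance     122        366
HR           86        258
Legal        54        162
Ops         471       1413
Sales       392       1176
filter rows where salary < 392:
         salary  salary_x3
dept                      
Data        118        354
Eng         144        432
Finance     122        366
HR           86        258
Legal        54        162
Then the value at position 4, column 'salary_x3': 162

162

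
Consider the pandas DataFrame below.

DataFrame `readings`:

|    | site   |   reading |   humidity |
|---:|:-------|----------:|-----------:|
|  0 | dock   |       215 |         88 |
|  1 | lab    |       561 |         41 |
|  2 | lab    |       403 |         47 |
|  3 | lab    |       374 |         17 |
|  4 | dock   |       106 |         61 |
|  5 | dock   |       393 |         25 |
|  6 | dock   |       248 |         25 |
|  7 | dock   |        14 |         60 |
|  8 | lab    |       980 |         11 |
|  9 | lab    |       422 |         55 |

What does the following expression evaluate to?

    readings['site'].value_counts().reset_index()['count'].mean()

value_counts of site:
site
dock    5
lab     5
Name: count, dtype: int64
reset_index():
   site  count
0  dock      5
1   lab      5

5.0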